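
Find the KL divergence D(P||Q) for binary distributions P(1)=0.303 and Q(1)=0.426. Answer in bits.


KL = p*log2(p/q) + (1-p)*log2((1-p)/(1-q)) = 0.303*log2(0.303/0.426) + 0.697*log2(0.697/0.574) = 0.0463

0.0463 bits


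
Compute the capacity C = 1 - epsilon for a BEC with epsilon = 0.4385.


C = 1 - epsilon = 1 - 0.4385 = 0.5615

0.5615 bits


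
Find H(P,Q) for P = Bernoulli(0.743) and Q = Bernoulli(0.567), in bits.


H(P,Q) = -p*log2(q) - (1-p)*log2(1-q). -0.743*log2(0.567) = 0.608204; -0.257*log2(0.433) = 0.310343. H(P,Q) = 0.608204 + 0.310343 = 0.9185

0.9185 bits


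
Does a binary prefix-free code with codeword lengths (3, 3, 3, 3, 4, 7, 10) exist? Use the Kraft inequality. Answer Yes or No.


Kraft sum = sum(2^(-l_i)) = 0.5713, need <= 1. Result: satisfied (a binary prefix-free code with these lengths exists)

Yes


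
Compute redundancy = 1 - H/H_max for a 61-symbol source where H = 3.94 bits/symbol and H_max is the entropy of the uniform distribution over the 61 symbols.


H_max = log2(K) = log2(61) = 5.9307 bits/symbol. Redundancy = 1 - H/H_max = 1 - 3.94/5.9307 = 1 - 0.6643 = 0.3357

0.3357


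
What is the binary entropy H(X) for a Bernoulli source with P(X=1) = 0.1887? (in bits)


H = -p*log2(p) - (1-p)*log2(1-p). -0.1887*log2(0.1887) = 0.453981; -0.8113*log2(0.8113) = 0.244763. H = 0.453981 + 0.244763 = 0.6987

0.6987 bits


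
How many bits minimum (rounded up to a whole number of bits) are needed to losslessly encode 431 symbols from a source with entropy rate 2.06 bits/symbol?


Minimum bits >= n * H = 431 * 2.06 = 887.86, rounded up to a whole number of bits = 888

888 bits


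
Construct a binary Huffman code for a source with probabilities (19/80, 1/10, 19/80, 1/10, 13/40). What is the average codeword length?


Huffman construction (repeatedly merge the two least-probable nodes; each merge adds 1 bit to every symbol beneath it): 1/10 + 1/10 = 1/5; 1/5 + 19/80 = 7/16; 19/80 + 13/40 = 9/16; 7/16 + 9/16 = 1. Resulting codeword lengths (in the order the probabilities were given): (2, 3, 2, 3, 2). L_avg = sum(p_i * l_i) = 19/80*2 + 1/10*3 + 19/80*2 + 1/10*3 + 13/40*2 = 11/5 = 2.2

2.2 bits


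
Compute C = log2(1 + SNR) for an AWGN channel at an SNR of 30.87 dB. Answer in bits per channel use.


SNR_linear = 10^(30.87/10) = 1221.7997; C = log2(1 + SNR_linear) = log2(1 + 1221.7997) = 10.256

10.256 bits/channel use


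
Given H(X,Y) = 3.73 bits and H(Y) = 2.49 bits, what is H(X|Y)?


H(X|Y) = H(X,Y) - H(Y) = 3.73 - 2.49 = 1.24

1.24 bits


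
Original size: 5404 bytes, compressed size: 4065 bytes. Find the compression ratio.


Ratio = original / compressed = 5404 / 4065 = 1.3294

1.3294


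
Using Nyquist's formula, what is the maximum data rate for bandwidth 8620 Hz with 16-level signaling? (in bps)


Rate = 2 * B * log2(M) = 2 * 8620 * 4.0 = 68960.0

68960.0 bps


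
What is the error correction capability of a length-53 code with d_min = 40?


Correction capability = floor((d-1)/2) = floor((40-1)/2) = 19

19 errors


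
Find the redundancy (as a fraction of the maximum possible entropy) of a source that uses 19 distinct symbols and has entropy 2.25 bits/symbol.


H_max = log2(K) = log2(19) = 4.2479 bits/symbol. Redundancy = 1 - H/H_max = 1 - 2.25/4.2479 = 1 - 0.5297 = 0.4703

0.4703


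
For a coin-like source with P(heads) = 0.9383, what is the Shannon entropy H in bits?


H = -p*log2(p) - (1-p)*log2(1-p). -0.9383*log2(0.9383) = 0.086210; -0.0617*log2(0.0617) = 0.247947. H = 0.086210 + 0.247947 = 0.3342

0.3342 bits


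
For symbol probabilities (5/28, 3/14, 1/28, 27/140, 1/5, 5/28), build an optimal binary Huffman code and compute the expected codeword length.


Huffman construction (repeatedly merge the two least-probable nodes; each merge adds 1 bit to every symbol beneath it): 1/28 + 5/28 = 3/14; 5/28 + 27/140 = 13/35; 1/5 + 3/14 = 29/70; 3/14 + 13/35 = 41/70; 29/70 + 41/70 = 1. Resulting codeword lengths (in the order the probabilities were given): (3, 2, 3, 3, 2, 3). L_avg = sum(p_i * l_i) = 5/28*3 + 3/14*2 + 1/28*3 + 27/140*3 + 1/5*2 + 5/28*3 = 181/70 = 2.5857

2.5857 bits


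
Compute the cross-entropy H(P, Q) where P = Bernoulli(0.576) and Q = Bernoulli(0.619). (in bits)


H(P,Q) = -p*log2(q) - (1-p)*log2(1-q). -0.576*log2(0.619) = 0.398585; -0.424*log2(0.381) = 0.590266. H(P,Q) = 0.398585 + 0.590266 = 0.9889

0.9889 bits


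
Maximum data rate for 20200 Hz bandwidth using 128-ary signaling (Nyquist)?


Rate = 2 * B * log2(M) = 2 * 20200 * 7.0 = 282800.0

282800.0 bps


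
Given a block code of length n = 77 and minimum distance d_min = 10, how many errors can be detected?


Detection capability = d_min - 1 = 10 - 1 = 9

9 errors


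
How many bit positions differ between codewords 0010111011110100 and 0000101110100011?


Count differing positions: . . ^ . . ^ . ^ . ^ . ^ . ^ ^ ^ = 8 differences

8


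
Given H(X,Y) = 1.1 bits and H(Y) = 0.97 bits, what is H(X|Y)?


H(X|Y) = H(X,Y) - H(Y) = 1.1 - 0.97 = 0.13

0.13 bits


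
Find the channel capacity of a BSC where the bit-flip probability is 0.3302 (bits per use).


H(p) = -p*log2(p) - (1-p)*log2(1-p) = -0.3302*log2(0.3302) - 0.6698*log2(0.6698) = 0.527854 + 0.387277 = 0.9151. C = 1 - H(p) = 1 - 0.9151 = 0.0849

0.0849 bits


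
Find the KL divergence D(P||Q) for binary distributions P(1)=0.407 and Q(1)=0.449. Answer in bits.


KL = p*log2(p/q) + (1-p)*log2((1-p)/(1-q)) = 0.407*log2(0.407/0.449) + 0.593*log2(0.593/0.551) = 0.0052

0.0052 bits


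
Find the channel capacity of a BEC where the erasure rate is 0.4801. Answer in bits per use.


C = 1 - epsilon = 1 - 0.4801 = 0.5199

0.5199 bits


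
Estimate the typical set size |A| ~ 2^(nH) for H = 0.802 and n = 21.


log2|A_typical| = nH = 21 * 0.802 = 16.842, so |A_typical| ~ 2^16.842 = 1.175e+05

1.175e+05


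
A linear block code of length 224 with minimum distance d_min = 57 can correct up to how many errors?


Correction capability = floor((d-1)/2) = floor((57-1)/2) = 28

28 errors


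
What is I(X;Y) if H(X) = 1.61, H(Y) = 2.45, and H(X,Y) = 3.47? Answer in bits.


I(X;Y) = H(X) + H(Y) - H(X,Y) = 1.61 + 2.45 - 3.47 = 0.59

0.59 bits


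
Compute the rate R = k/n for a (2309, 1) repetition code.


Rate = k/n = 1/2309

1/2309


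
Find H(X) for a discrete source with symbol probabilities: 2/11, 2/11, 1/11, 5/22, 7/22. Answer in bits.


H = -sum(p_i * log2(p_i)). Terms: -(2/11)*log2(2/11) = 0.447169; -(2/11)*log2(2/11) = 0.447169; -(1/11)*log2(1/11) = 0.314494; -(5/22)*log2(5/22) = 0.485796; -(7/22)*log2(7/22) = 0.525661. H = 0.447169 + 0.447169 + 0.314494 + 0.485796 + 0.525661 = 2.2203

2.2203 bits


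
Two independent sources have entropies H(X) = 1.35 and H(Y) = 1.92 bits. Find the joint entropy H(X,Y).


For independent variables, H(X,Y) = H(X) + H(Y) = 1.35 + 1.92 = 3.27

3.27 bits


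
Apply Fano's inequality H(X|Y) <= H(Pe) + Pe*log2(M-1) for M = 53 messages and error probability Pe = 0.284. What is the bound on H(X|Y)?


H(Pe) = -Pe*log2(Pe) - (1-Pe)*log2(1-Pe) = -0.284*log2(0.284) - 0.716*log2(0.716) = 0.515755 + 0.345089 = 0.8608. Pe*log2(M-1) = 0.284*log2(52) = 1.618925. Bound = H(Pe) + Pe*log2(M-1) = 0.515755 + 0.345089 + 1.618925 = 2.4798

2.4798 bits


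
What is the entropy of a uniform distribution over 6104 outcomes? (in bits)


H = log2(n) = log2(6104) = 12.5755

12.5755 bits


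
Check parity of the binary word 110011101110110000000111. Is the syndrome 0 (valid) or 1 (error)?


Syndrome = XOR of all bits = 1 XOR 1 XOR 0 XOR 0 XOR 1 XOR 1 XOR 1 XOR 0 XOR 1 XOR 1 XOR 1 XOR 0 XOR 1 XOR 1 XOR 0 XOR 0 XOR 0 XOR 0 XOR 0 XOR 0 XOR 0 XOR 1 XOR 1 XOR 1 = 1

1


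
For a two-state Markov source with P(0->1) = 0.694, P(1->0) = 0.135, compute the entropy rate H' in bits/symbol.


Stationary distribution: pi_0 = p10/(p01+p10) = 0.1628, pi_1 = 0.8372. Entropy rate H' = pi_0*H(p01) + pi_1*H(p10) = 0.1628*0.8885 + 0.8372*0.571 = 0.6227

0.6227 bits/symbol


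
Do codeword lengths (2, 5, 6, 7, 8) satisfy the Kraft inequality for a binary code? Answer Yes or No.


Kraft sum = sum(2^(-l_i)) = 0.3086, need <= 1. Result: satisfied (a binary prefix-free code with these lengths exists)

Yes


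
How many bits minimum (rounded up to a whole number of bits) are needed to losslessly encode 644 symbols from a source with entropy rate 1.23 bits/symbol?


Minimum bits >= n * H = 644 * 1.23 = 792.12, rounded up to a whole number of bits = 793

793 bits


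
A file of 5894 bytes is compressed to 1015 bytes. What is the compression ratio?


Ratio = original / compressed = 5894 / 1015 = 5.8069

5.8069


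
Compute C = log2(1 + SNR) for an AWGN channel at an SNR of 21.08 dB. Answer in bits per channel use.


SNR_linear = 10^(21.08/10) = 128.2331; C = log2(1 + SNR_linear) = log2(1 + 128.2331) = 7.0138

7.0138 bits/channel use


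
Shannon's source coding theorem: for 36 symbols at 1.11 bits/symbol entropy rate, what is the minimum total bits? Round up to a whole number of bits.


Minimum bits >= n * H = 36 * 1.11 = 39.96, rounded up to a whole number of bits = 40

40 bits


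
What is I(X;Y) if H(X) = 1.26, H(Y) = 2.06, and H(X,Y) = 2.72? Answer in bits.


I(X;Y) = H(X) + H(Y) - H(X,Y) = 1.26 + 2.06 - 2.72 = 0.6

0.6 bits


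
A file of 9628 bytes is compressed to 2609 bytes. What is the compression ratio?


Ratio = original / compressed = 9628 / 2609 = 3.6903

3.6903


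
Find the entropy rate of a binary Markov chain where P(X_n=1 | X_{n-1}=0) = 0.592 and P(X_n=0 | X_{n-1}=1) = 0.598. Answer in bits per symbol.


Stationary distribution: pi_0 = p10/(p01+p10) = 0.5025, pi_1 = 0.4975. Entropy rate H' = pi_0*H(p01) + pi_1*H(p10) = 0.5025*0.9754 + 0.4975*0.9721 = 0.9738

0.9738 bits/symbol


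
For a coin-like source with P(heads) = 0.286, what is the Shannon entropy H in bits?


H = -p*log2(p) - (1-p)*log2(1-p). -0.286*log2(0.286) = 0.516491; -0.714*log2(0.714) = 0.347007. H = 0.516491 + 0.347007 = 0.8635

0.8635 bits


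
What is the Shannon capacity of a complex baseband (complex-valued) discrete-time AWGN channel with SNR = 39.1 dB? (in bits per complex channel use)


SNR_linear = 10^(39.1/10) = 8128.3052; C = log2(1 + SNR_linear) = log2(1 + 8128.3052) = 12.9889

12.9889 bits/channel use


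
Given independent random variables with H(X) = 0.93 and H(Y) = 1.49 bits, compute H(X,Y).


For independent variables, H(X,Y) = H(X) + H(Y) = 0.93 + 1.49 = 2.42

2.42 bits


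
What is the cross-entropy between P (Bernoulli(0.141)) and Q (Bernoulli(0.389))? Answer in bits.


H(P,Q) = -p*log2(q) - (1-p)*log2(1-q). -0.141*log2(0.389) = 0.192064; -0.859*log2(0.611) = 0.610539. H(P,Q) = 0.192064 + 0.610539 = 0.8026

0.8026 bits


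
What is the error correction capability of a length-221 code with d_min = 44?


Correction capability = floor((d-1)/2) = floor((44-1)/2) = 21

21 errors


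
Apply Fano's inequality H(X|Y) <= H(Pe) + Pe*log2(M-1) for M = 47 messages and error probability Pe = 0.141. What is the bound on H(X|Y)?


H(Pe) = -Pe*log2(Pe) - (1-Pe)*log2(1-Pe) = -0.141*log2(0.141) - 0.859*log2(0.859) = 0.398499 + 0.188353 = 0.5869. Pe*log2(M-1) = 0.141*log2(46) = 0.778822. Bound = H(Pe) + Pe*log2(M-1) = 0.398499 + 0.188353 + 0.778822 = 1.3657

1.3657 bits


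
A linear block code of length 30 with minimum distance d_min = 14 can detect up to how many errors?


Detection capability = d_min - 1 = 14 - 1 = 13

13 errors


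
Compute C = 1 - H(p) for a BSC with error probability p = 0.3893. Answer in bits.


H(p) = -p*log2(p) - (1-p)*log2(1-p) = -0.3893*log2(0.3893) - 0.6107*log2(0.6107) = 0.529855 + 0.434491 = 0.9643. C = 1 - H(p) = 1 - 0.9643 = 0.0357

0.0357 bits


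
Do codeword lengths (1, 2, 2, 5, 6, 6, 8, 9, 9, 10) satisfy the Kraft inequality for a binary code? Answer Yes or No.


Kraft sum = sum(2^(-l_i)) = 1.0713, need <= 1. Result: violated (a binary prefix-free code with these lengths cannot exist)

No


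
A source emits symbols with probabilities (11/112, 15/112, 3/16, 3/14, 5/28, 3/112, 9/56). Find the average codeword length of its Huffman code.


Huffman construction (repeatedly merge the two least-probable nodes; each merge adds 1 bit to every symbol beneath it): 3/112 + 11/112 = 1/8; 1/8 + 15/112 = 29/112; 9/56 + 5/28 = 19/56; 3/16 + 3/14 = 45/112; 29/112 + 19/56 = 67/112; 45/112 + 67/112 = 1. Resulting codeword lengths (in the order the probabilities were given): (4, 3, 2, 2, 3, 4, 3). L_avg = sum(p_i * l_i) = 11/112*4 + 15/112*3 + 3/16*2 + 3/14*2 + 5/28*3 + 3/112*4 + 9/56*3 = 305/112 = 2.7232

2.7232 bits


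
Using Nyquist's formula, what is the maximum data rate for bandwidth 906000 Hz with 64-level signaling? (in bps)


Rate = 2 * B * log2(M) = 2 * 906000 * 6.0 = 10872000.0

10872000.0 bps


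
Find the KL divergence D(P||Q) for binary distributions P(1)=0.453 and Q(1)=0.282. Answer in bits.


KL = p*log2(p/q) + (1-p)*log2((1-p)/(1-q)) = 0.453*log2(0.453/0.282) + 0.547*log2(0.547/0.718) = 0.0951

0.0951 bits


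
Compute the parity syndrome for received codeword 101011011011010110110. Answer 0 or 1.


Syndrome = XOR of all bits = 1 XOR 0 XOR 1 XOR 0 XOR 1 XOR 1 XOR 0 XOR 1 XOR 1 XOR 0 XOR 1 XOR 1 XOR 0 XOR 1 XOR 0 XOR 1 XOR 1 XOR 0 XOR 1 XOR 1 XOR 0 = 1

1


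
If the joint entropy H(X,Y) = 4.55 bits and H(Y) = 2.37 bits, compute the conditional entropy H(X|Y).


H(X|Y) = H(X,Y) - H(Y) = 4.55 - 2.37 = 2.18

2.18 bits


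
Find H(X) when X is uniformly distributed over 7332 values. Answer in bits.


H = log2(n) = log2(7332) = 12.84

12.84 bits


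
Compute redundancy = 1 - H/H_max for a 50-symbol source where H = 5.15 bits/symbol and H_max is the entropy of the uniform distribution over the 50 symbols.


H_max = log2(K) = log2(50) = 5.6439 bits/symbol. Redundancy = 1 - H/H_max = 1 - 5.15/5.6439 = 1 - 0.9125 = 0.0875

0.0875


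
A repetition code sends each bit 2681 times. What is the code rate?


Rate = k/n = 1/2681

1/2681


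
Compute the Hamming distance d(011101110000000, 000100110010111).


Count differing positions: . ^ ^ . . ^ . . . . ^ . ^ ^ ^ = 7 differences

7


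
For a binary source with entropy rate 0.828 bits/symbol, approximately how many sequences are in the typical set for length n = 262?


log2|A_typical| = nH = 262 * 0.828 = 216.936, so |A_typical| ~ 2^216.936 = 2.015e+65

2.015e+65


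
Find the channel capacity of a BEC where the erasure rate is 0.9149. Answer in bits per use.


C = 1 - epsilon = 1 - 0.9149 = 0.0851

0.0851 bits


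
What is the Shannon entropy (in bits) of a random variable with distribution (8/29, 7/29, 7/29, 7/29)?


H = -sum(p_i * log2(p_i)). Terms: -(8/29)*log2(8/29) = 0.512546; -(7/29)*log2(7/29) = 0.494979; -(7/29)*log2(7/29) = 0.494979; -(7/29)*log2(7/29) = 0.494979. H = 0.512546 + 0.494979 + 0.494979 + 0.494979 = 1.9975

1.9975 bits


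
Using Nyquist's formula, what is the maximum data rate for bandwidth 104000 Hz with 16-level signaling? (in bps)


Rate = 2 * B * log2(M) = 2 * 104000 * 4.0 = 832000.0

832000.0 bps


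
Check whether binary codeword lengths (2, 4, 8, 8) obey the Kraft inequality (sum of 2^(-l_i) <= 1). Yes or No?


Kraft sum = sum(2^(-l_i)) = 0.3203, need <= 1. Result: satisfied (a binary prefix-free code with these lengths exists)

Yes


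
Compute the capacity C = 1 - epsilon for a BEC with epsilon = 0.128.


C = 1 - epsilon = 1 - 0.128 = 0.872

0.872 bits


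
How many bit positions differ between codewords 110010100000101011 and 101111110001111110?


Count differing positions: . ^ ^ ^ . ^ . ^ . . . ^ . ^ . ^ . ^ = 9 differences

9


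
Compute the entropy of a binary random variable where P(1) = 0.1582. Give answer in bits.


H = -p*log2(p) - (1-p)*log2(1-p). -0.1582*log2(0.1582) = 0.420840; -0.8418*log2(0.8418) = 0.209146. H = 0.420840 + 0.209146 = 0.63

0.63 bits


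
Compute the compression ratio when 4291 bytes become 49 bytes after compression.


Ratio = original / compressed = 4291 / 49 = 87.5714

87.5714


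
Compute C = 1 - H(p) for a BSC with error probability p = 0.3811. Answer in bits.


H(p) = -p*log2(p) - (1-p)*log2(1-p) = -0.3811*log2(0.3811) - 0.6189*log2(0.6189) = 0.530399 + 0.428416 = 0.9588. C = 1 - H(p) = 1 - 0.9588 = 0.0412

0.0412 bits


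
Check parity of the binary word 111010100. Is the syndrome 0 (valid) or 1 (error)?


Syndrome = XOR of all bits = 1 XOR 1 XOR 1 XOR 0 XOR 1 XOR 0 XOR 1 XOR 0 XOR 0 = 1

1


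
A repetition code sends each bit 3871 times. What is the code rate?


Rate = k/n = 1/3871

1/3871


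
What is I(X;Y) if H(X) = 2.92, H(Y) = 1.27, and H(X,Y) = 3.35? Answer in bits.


I(X;Y) = H(X) + H(Y) - H(X,Y) = 2.92 + 1.27 - 3.35 = 0.84

0.84 bits


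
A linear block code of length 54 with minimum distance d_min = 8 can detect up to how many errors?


Detection capability = d_min - 1 = 8 - 1 = 7

7 errors


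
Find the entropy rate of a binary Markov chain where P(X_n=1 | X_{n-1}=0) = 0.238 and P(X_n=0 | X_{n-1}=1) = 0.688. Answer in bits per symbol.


Stationary distribution: pi_0 = p10/(p01+p10) = 0.743, pi_1 = 0.257. Entropy rate H' = pi_0*H(p01) + pi_1*H(p10) = 0.743*0.7917 + 0.257*0.8955 = 0.8184

0.8184 bits/symbol


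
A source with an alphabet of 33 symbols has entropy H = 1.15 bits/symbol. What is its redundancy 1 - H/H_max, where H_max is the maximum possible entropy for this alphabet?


H_max = log2(K) = log2(33) = 5.0444 bits/symbol. Redundancy = 1 - H/H_max = 1 - 1.15/5.0444 = 1 - 0.228 = 0.772

0.772


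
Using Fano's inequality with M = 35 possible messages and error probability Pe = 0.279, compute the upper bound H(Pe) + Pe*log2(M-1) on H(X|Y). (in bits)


H(Pe) = -Pe*log2(Pe) - (1-Pe)*log2(1-Pe) = -0.279*log2(0.279) - 0.721*log2(0.721) = 0.513824 + 0.340261 = 0.8541. Pe*log2(M-1) = 0.279*log2(34) = 1.419402. Bound = H(Pe) + Pe*log2(M-1) = 0.513824 + 0.340261 + 1.419402 = 2.2735

2.2735 bits


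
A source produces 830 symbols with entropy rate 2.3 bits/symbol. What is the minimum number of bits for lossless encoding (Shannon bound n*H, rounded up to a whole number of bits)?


Minimum bits >= n * H = 830 * 2.3 = 1909.0, rounded up to a whole number of bits = 1909

1909 bits


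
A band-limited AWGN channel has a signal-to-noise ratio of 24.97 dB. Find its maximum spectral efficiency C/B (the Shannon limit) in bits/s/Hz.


SNR_linear = 10^(24.97/10) = 314.0509; C/B = log2(1 + SNR_linear) = log2(1 + 314.0509) = 8.2994

8.2994 bits/s/Hz


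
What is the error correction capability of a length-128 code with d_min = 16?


Correction capability = floor((d-1)/2) = floor((16-1)/2) = 7

7 errors


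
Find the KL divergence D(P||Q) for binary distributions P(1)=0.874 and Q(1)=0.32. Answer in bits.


KL = p*log2(p/q) + (1-p)*log2((1-p)/(1-q)) = 0.874*log2(0.874/0.32) + 0.126*log2(0.126/0.68) = 0.9605

0.9605 bits


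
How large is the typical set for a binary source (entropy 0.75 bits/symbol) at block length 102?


log2|A_typical| = nH = 102 * 0.75 = 76.5, so |A_typical| ~ 2^76.5 = 1.069e+23

1.069e+23


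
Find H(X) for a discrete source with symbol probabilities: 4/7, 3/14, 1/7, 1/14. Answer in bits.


H = -sum(p_i * log2(p_i)). Terms: -(4/7)*log2(4/7) = 0.461346; -(3/14)*log2(3/14) = 0.476227; -(1/7)*log2(1/7) = 0.401051; -(1/14)*log2(1/14) = 0.271954. H = 0.461346 + 0.476227 + 0.401051 + 0.271954 = 1.6106

1.6106 bits


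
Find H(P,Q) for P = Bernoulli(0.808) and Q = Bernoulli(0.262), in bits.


H(P,Q) = -p*log2(q) - (1-p)*log2(1-q). -0.808*log2(0.262) = 1.561348; -0.192*log2(0.738) = 0.084155. H(P,Q) = 1.561348 + 0.084155 = 1.6455

1.6455 bits


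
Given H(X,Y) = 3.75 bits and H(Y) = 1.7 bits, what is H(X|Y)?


H(X|Y) = H(X,Y) - H(Y) = 3.75 - 1.7 = 2.05

2.05 bits


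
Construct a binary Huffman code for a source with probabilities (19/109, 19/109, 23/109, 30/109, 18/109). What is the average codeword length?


Huffman construction (repeatedly merge the two least-probable nodes; each merge adds 1 bit to every symbol beneath it): 18/109 + 19/109 = 37/109; 19/109 + 23/109 = 42/109; 30/109 + 37/109 = 67/109; 42/109 + 67/109 = 1. Resulting codeword lengths (in the order the probabilities were given): (3, 2, 2, 2, 3). L_avg = sum(p_i * l_i) = 19/109*3 + 19/109*2 + 23/109*2 + 30/109*2 + 18/109*3 = 255/109 = 2.3394

2.3394 bits


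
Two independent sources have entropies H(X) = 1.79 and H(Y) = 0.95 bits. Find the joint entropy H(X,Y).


For independent variables, H(X,Y) = H(X) + H(Y) = 1.79 + 0.95 = 2.74

2.74 bits


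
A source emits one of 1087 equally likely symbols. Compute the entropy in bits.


H = log2(n) = log2(1087) = 10.0861

10.0861 bits


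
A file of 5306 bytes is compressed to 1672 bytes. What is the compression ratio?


Ratio = original / compressed = 5306 / 1672 = 3.1734

3.1734


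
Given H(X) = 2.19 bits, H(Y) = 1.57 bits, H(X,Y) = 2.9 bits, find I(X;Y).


I(X;Y) = H(X) + H(Y) - H(X,Y) = 2.19 + 1.57 - 2.9 = 0.86

0.86 bits


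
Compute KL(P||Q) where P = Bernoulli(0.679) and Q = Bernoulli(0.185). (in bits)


KL = p*log2(p/q) + (1-p)*log2((1-p)/(1-q)) = 0.679*log2(0.679/0.185) + 0.321*log2(0.321/0.815) = 0.8422

0.8422 bits


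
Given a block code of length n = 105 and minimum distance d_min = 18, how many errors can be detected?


Detection capability = d_min - 1 = 18 - 1 = 17

17 errors


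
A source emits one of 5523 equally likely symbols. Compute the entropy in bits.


H = log2(n) = log2(5523) = 12.4312

12.4312 bits


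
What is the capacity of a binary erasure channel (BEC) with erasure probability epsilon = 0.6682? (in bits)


C = 1 - epsilon = 1 - 0.6682 = 0.3318

0.3318 bits


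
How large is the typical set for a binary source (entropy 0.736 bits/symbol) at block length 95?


log2|A_typical| = nH = 95 * 0.736 = 69.92, so |A_typical| ~ 2^69.92 = 1.117e+21

1.117e+21


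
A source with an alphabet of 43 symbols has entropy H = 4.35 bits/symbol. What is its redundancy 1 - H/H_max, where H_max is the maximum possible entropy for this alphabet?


H_max = log2(K) = log2(43) = 5.4263 bits/symbol. Redundancy = 1 - H/H_max = 1 - 4.35/5.4263 = 1 - 0.8017 = 0.1983

0.1983


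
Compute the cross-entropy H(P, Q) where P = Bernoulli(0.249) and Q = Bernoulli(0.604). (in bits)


H(P,Q) = -p*log2(q) - (1-p)*log2(1-q). -0.249*log2(0.604) = 0.181118; -0.751*log2(0.396) = 1.003657. H(P,Q) = 0.181118 + 1.003657 = 1.1848

1.1848 bits


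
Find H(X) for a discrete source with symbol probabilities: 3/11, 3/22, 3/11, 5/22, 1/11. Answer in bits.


H = -sum(p_i * log2(p_i)). Terms: -(3/11)*log2(3/11) = 0.511219; -(3/22)*log2(3/22) = 0.391973; -(3/11)*log2(3/11) = 0.511219; -(5/22)*log2(5/22) = 0.485796; -(1/11)*log2(1/11) = 0.314494. H = 0.511219 + 0.391973 + 0.511219 + 0.485796 + 0.314494 = 2.2147

2.2147 bits


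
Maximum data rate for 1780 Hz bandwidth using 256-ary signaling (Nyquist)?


Rate = 2 * B * log2(M) = 2 * 1780 * 8.0 = 28480.0

28480.0 bps


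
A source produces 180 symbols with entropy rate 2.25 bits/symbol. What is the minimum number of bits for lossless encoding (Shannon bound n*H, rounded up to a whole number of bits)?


Minimum bits >= n * H = 180 * 2.25 = 405.0, rounded up to a whole number of bits = 405

405 bits


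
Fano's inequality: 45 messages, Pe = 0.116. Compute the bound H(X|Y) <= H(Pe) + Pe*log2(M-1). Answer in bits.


H(Pe) = -Pe*log2(Pe) - (1-Pe)*log2(1-Pe) = -0.116*log2(0.116) - 0.884*log2(0.884) = 0.360505 + 0.157247 = 0.5178. Pe*log2(M-1) = 0.116*log2(44) = 0.633294. Bound = H(Pe) + Pe*log2(M-1) = 0.360505 + 0.157247 + 0.633294 = 1.151

1.151 bits


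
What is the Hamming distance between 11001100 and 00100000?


Count differing positions: ^ ^ ^ . ^ ^ . . = 5 differences

5


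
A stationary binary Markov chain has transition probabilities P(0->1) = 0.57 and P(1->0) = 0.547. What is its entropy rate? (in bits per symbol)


Stationary distribution: pi_0 = p10/(p01+p10) = 0.4897, pi_1 = 0.5103. Entropy rate H' = pi_0*H(p01) + pi_1*H(p10) = 0.4897*0.9858 + 0.5103*0.9936 = 0.9898

0.9898 bits/symbol


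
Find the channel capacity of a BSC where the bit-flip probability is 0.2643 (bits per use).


H(p) = -p*log2(p) - (1-p)*log2(1-p) = -0.2643*log2(0.2643) - 0.7357*log2(0.7357) = 0.507390 + 0.325776 = 0.8332. C = 1 - H(p) = 1 - 0.8332 = 0.1668

0.1668 bits


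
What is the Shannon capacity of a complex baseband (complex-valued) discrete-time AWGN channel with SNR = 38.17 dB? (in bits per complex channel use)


SNR_linear = 10^(38.17/10) = 6561.4527; C = log2(1 + SNR_linear) = log2(1 + 6561.4527) = 12.68

12.68 bits/channel use


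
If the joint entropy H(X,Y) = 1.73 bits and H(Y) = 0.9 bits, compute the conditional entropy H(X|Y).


H(X|Y) = H(X,Y) - H(Y) = 1.73 - 0.9 = 0.83

0.83 bits


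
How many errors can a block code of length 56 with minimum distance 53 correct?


Correction capability = floor((d-1)/2) = floor((53-1)/2) = 26

26 errors


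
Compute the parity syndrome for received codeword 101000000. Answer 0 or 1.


Syndrome = XOR of all bits = 1 XOR 0 XOR 1 XOR 0 XOR 0 XOR 0 XOR 0 XOR 0 XOR 0 = 0

0


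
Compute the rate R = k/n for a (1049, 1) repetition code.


Rate = k/n = 1/1049

1/1049


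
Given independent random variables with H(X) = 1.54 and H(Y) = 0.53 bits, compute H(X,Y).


For independent variables, H(X,Y) = H(X) + H(Y) = 1.54 + 0.53 = 2.07

2.07 bits


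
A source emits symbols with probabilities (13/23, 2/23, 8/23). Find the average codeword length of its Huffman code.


Huffman construction (repeatedly merge the two least-probable nodes; each merge adds 1 bit to every symbol beneath it): 2/23 + 8/23 = 10/23; 10/23 + 13/23 = 1. Resulting codeword lengths (in the order the probabilities were given): (1, 2, 2). L_avg = sum(p_i * l_i) = 13/23*1 + 2/23*2 + 8/23*2 = 33/23 = 1.4348

1.4348 bits


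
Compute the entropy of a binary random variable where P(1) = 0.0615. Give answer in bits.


H = -p*log2(p) - (1-p)*log2(1-p). -0.0615*log2(0.0615) = 0.247431; -0.9385*log2(0.9385) = 0.085940. H = 0.247431 + 0.085940 = 0.3334

0.3334 bits


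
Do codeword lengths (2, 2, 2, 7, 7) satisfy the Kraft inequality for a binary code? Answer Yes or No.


Kraft sum = sum(2^(-l_i)) = 0.7656, need <= 1. Result: satisfied (a binary prefix-free code with these lengths exists)

Yes


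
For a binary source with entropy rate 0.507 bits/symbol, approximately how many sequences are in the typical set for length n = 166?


log2|A_typical| = nH = 166 * 0.507 = 84.162, so |A_typical| ~ 2^84.162 = 2.164e+25

2.164e+25


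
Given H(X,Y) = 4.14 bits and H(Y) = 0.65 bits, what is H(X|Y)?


H(X|Y) = H(X,Y) - H(Y) = 4.14 - 0.65 = 3.49

3.49 bits


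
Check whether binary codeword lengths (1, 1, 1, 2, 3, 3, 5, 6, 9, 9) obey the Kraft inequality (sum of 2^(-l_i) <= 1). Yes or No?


Kraft sum = sum(2^(-l_i)) = 2.0508, need <= 1. Result: violated (a binary prefix-free code with these lengths cannot exist)

No


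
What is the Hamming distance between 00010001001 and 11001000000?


Count differing positions: ^ ^ . ^ ^ . . ^ . . ^ = 6 differences

6


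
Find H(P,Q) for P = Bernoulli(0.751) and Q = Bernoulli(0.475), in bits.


H(P,Q) = -p*log2(q) - (1-p)*log2(1-q). -0.751*log2(0.475) = 0.806574; -0.249*log2(0.525) = 0.231473. H(P,Q) = 0.806574 + 0.231473 = 1.038

1.038 bits


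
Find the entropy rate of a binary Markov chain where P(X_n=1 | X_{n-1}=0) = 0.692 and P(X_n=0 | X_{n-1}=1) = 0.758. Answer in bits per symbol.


Stationary distribution: pi_0 = p10/(p01+p10) = 0.5228, pi_1 = 0.4772. Entropy rate H' = pi_0*H(p01) + pi_1*H(p10) = 0.5228*0.8909 + 0.4772*0.7984 = 0.8467

0.8467 bits/symbol


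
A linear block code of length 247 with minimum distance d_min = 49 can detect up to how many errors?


Detection capability = d_min - 1 = 49 - 1 = 48

48 errors


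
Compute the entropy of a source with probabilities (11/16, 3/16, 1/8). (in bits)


H = -sum(p_i * log2(p_i)). Terms: -(11/16)*log2(11/16) = 0.371641; -(3/16)*log2(3/16) = 0.452820; -(1/8)*log2(1/8) = 0.375000. H = 0.371641 + 0.452820 + 0.375000 = 1.1995

1.1995 bits


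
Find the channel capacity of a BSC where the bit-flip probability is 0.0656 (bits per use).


H(p) = -p*log2(p) - (1-p)*log2(1-p) = -0.0656*log2(0.0656) - 0.9344*log2(0.9344) = 0.257819 + 0.091466 = 0.3493. C = 1 - H(p) = 1 - 0.3493 = 0.6507

0.6507 bits


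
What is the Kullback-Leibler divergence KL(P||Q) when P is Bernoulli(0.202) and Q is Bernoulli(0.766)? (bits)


KL = p*log2(p/q) + (1-p)*log2((1-p)/(1-q)) = 0.202*log2(0.202/0.766) + 0.798*log2(0.798/0.234) = 1.0239

1.0239 bits


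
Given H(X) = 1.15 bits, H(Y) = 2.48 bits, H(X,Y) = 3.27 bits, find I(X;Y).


I(X;Y) = H(X) + H(Y) - H(X,Y) = 1.15 + 2.48 - 3.27 = 0.36

0.36 bits


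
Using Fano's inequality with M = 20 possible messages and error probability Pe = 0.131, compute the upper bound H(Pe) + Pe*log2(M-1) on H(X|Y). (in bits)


H(Pe) = -Pe*log2(Pe) - (1-Pe)*log2(1-Pe) = -0.131*log2(0.131) - 0.869*log2(0.869) = 0.384139 + 0.176035 = 0.5602. Pe*log2(M-1) = 0.131*log2(19) = 0.556479. Bound = H(Pe) + Pe*log2(M-1) = 0.384139 + 0.176035 + 0.556479 = 1.1167

1.1167 bits


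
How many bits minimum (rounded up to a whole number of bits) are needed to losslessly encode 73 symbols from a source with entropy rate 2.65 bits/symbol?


Minimum bits >= n * H = 73 * 2.65 = 193.45, rounded up to a whole number of bits = 194

194 bits


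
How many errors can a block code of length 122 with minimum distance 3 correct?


Correction capability = floor((d-1)/2) = floor((3-1)/2) = 1

1 errors


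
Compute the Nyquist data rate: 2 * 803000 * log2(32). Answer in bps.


Rate = 2 * B * log2(M) = 2 * 803000 * 5.0 = 8030000.0

8030000.0 bps


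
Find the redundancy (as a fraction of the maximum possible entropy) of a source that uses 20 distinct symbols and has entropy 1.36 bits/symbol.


H_max = log2(K) = log2(20) = 4.3219 bits/symbol. Redundancy = 1 - H/H_max = 1 - 1.36/4.3219 = 1 - 0.3147 = 0.6853

0.6853


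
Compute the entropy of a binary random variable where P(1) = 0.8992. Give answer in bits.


H = -p*log2(p) - (1-p)*log2(1-p). -0.8992*log2(0.8992) = 0.137835; -0.1008*log2(0.1008) = 0.333692. H = 0.137835 + 0.333692 = 0.4715

0.4715 bits


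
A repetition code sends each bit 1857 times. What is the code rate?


Rate = k/n = 1/1857

1/1857


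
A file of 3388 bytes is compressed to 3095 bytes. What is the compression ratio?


Ratio = original / compressed = 3388 / 3095 = 1.0947

1.0947


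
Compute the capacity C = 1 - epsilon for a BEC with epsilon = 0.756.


C = 1 - epsilon = 1 - 0.756 = 0.244

0.244 bits


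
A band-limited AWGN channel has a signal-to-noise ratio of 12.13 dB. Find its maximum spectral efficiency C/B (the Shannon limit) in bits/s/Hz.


SNR_linear = 10^(12.13/10) = 16.3305; C/B = log2(1 + SNR_linear) = log2(1 + 16.3305) = 4.1152

4.1152 bits/s/Hz


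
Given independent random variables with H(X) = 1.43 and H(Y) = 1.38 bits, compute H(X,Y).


For independent variables, H(X,Y) = H(X) + H(Y) = 1.43 + 1.38 = 2.81

2.81 bits


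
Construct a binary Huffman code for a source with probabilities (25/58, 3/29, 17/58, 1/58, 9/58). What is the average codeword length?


Huffman construction (repeatedly merge the two least-probable nodes; each merge adds 1 bit to every symbol beneath it): 1/58 + 3/29 = 7/58; 7/58 + 9/58 = 8/29; 8/29 + 17/58 = 33/58; 25/58 + 33/58 = 1. Resulting codeword lengths (in the order the probabilities were given): (1, 4, 2, 4, 3). L_avg = sum(p_i * l_i) = 25/58*1 + 3/29*4 + 17/58*2 + 1/58*4 + 9/58*3 = 57/29 = 1.9655

1.9655 bits


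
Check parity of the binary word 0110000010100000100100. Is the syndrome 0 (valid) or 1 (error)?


Syndrome = XOR of all bits = 0 XOR 1 XOR 1 XOR 0 XOR 0 XOR 0 XOR 0 XOR 0 XOR 1 XOR 0 XOR 1 XOR 0 XOR 0 XOR 0 XOR 0 XOR 0 XOR 1 XOR 0 XOR 0 XOR 1 XOR 0 XOR 0 = 0

0


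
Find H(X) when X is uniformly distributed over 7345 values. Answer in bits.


H = log2(n) = log2(7345) = 12.8425

12.8425 bits


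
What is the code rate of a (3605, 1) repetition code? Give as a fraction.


Rate = k/n = 1/3605

1/3605


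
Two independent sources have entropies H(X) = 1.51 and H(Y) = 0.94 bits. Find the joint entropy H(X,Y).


For independent variables, H(X,Y) = H(X) + H(Y) = 1.51 + 0.94 = 2.45

2.45 bits


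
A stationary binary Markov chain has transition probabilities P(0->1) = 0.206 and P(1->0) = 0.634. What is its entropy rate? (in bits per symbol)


Stationary distribution: pi_0 = p10/(p01+p10) = 0.7548, pi_1 = 0.2452. Entropy rate H' = pi_0*H(p01) + pi_1*H(p10) = 0.7548*0.7338 + 0.2452*0.9476 = 0.7862

0.7862 bits/symbol


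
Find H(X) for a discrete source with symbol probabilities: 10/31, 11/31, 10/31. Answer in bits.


H = -sum(p_i * log2(p_i)). Terms: -(10/31)*log2(10/31) = 0.526538; -(11/31)*log2(11/31) = 0.530400; -(10/31)*log2(10/31) = 0.526538. H = 0.526538 + 0.530400 + 0.526538 = 1.5835

1.5835 bits


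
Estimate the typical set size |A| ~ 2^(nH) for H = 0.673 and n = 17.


log2|A_typical| = nH = 17 * 0.673 = 11.441, so |A_typical| ~ 2^11.441 = 2.780e+03

2.780e+03


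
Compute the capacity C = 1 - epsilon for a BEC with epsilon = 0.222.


C = 1 - epsilon = 1 - 0.222 = 0.778

0.778 bits


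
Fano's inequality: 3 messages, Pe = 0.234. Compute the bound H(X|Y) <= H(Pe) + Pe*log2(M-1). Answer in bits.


H(Pe) = -Pe*log2(Pe) - (1-Pe)*log2(1-Pe) = -0.234*log2(0.234) - 0.766*log2(0.766) = 0.490328 + 0.294591 = 0.7849. Pe*log2(M-1) = 0.234*log2(2) = 0.234000. Bound = H(Pe) + Pe*log2(M-1) = 0.490328 + 0.294591 + 0.234000 = 1.0189

1.0189 bits


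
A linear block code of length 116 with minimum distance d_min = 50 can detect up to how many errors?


Detection capability = d_min - 1 = 50 - 1 = 49

49 errors


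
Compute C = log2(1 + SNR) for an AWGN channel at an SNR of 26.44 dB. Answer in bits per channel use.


SNR_linear = 10^(26.44/10) = 440.5549; C = log2(1 + SNR_linear) = log2(1 + 440.5549) = 8.7864

8.7864 bits/channel use


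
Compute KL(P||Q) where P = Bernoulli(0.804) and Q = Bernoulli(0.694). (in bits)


KL = p*log2(p/q) + (1-p)*log2((1-p)/(1-q)) = 0.804*log2(0.804/0.694) + 0.196*log2(0.196/0.306) = 0.0447

0.0447 bits


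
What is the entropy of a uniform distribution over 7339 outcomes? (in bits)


H = log2(n) = log2(7339) = 12.8414

12.8414 bits


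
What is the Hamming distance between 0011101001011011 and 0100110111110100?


Count differing positions: . ^ ^ ^ . ^ ^ ^ ^ . ^ . ^ ^ ^ ^ = 12 differences

12


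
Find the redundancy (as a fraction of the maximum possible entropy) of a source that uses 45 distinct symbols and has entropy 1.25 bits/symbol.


H_max = log2(K) = log2(45) = 5.4919 bits/symbol. Redundancy = 1 - H/H_max = 1 - 1.25/5.4919 = 1 - 0.2276 = 0.7724

0.7724


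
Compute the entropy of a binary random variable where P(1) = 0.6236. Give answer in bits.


H = -p*log2(p) - (1-p)*log2(1-p). -0.6236*log2(0.6236) = 0.424863; -0.3764*log2(0.3764) = 0.530597. H = 0.424863 + 0.530597 = 0.9555

0.9555 bits


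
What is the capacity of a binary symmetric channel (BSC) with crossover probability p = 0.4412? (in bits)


H(p) = -p*log2(p) - (1-p)*log2(1-p) = -0.4412*log2(0.4412) - 0.5588*log2(0.5588) = 0.520835 + 0.469166 = 0.99. C = 1 - H(p) = 1 - 0.99 = 0.01

0.01 bits


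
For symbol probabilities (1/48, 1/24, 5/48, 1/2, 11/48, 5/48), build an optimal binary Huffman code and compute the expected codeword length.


Huffman construction (repeatedly merge the two least-probable nodes; each merge adds 1 bit to every symbol beneath it): 1/48 + 1/24 = 1/16; 1/16 + 5/48 = 1/6; 5/48 + 1/6 = 13/48; 11/48 + 13/48 = 1/2; 1/2 + 1/2 = 1. Resulting codeword lengths (in the order the probabilities were given): (5, 5, 4, 1, 2, 3). L_avg = sum(p_i * l_i) = 1/48*5 + 1/24*5 + 5/48*4 + 1/2*1 + 11/48*2 + 5/48*3 = 2

2.0 bits


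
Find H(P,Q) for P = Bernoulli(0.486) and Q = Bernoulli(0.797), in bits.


H(P,Q) = -p*log2(q) - (1-p)*log2(1-q). -0.486*log2(0.797) = 0.159091; -0.514*log2(0.203) = 1.182430. H(P,Q) = 0.159091 + 1.182430 = 1.3415

1.3415 bits


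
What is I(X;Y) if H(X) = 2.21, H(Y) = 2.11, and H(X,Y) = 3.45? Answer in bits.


I(X;Y) = H(X) + H(Y) - H(X,Y) = 2.21 + 2.11 - 3.45 = 0.87

0.87 bits


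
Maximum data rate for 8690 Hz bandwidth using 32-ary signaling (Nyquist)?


Rate = 2 * B * log2(M) = 2 * 8690 * 5.0 = 86900.0

86900.0 bps


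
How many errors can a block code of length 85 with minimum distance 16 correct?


Correction capability = floor((d-1)/2) = floor((16-1)/2) = 7

7 errors


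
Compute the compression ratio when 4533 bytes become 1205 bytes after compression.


Ratio = original / compressed = 4533 / 1205 = 3.7618

3.7618


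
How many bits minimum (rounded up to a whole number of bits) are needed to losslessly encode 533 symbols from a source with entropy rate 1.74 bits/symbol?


Minimum bits >= n * H = 533 * 1.74 = 927.42, rounded up to a whole number of bits = 928

928 bits


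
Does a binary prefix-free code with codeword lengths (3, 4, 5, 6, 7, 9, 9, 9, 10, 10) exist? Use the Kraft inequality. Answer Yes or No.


Kraft sum = sum(2^(-l_i)) = 0.25, need <= 1. Result: satisfied (a binary prefix-free code with these lengths exists)

Yes


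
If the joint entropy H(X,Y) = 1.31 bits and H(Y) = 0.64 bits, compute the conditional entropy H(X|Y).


H(X|Y) = H(X,Y) - H(Y) = 1.31 - 0.64 = 0.67

0.67 bits


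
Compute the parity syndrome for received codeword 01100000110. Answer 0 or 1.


Syndrome = XOR of all bits = 0 XOR 1 XOR 1 XOR 0 XOR 0 XOR 0 XOR 0 XOR 0 XOR 1 XOR 1 XOR 0 = 0

0


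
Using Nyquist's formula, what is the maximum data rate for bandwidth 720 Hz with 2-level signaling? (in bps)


Rate = 2 * B * log2(M) = 2 * 720 * 1.0 = 1440.0

1440.0 bps


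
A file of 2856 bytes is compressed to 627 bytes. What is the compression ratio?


Ratio = original / compressed = 2856 / 627 = 4.555

4.555


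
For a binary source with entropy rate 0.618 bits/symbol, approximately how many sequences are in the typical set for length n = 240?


log2|A_typical| = nH = 240 * 0.618 = 148.32, so |A_typical| ~ 2^148.32 = 4.454e+44

4.454e+44


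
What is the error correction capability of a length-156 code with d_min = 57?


Correction capability = floor((d-1)/2) = floor((57-1)/2) = 28

28 errors


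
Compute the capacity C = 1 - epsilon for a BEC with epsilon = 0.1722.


C = 1 - epsilon = 1 - 0.1722 = 0.8278

0.8278 bits


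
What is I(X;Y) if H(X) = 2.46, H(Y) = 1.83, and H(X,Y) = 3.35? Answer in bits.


I(X;Y) = H(X) + H(Y) - H(X,Y) = 2.46 + 1.83 - 3.35 = 0.94

0.94 bits


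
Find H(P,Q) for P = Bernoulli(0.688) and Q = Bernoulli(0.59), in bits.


H(P,Q) = -p*log2(q) - (1-p)*log2(1-q). -0.688*log2(0.59) = 0.523715; -0.312*log2(0.41) = 0.401327. H(P,Q) = 0.523715 + 0.401327 = 0.925

0.925 bits


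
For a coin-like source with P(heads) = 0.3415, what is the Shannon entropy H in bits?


H = -p*log2(p) - (1-p)*log2(1-p). -0.3415*log2(0.3415) = 0.529340; -0.6585*log2(0.6585) = 0.396907. H = 0.529340 + 0.396907 = 0.9262

0.9262 bits


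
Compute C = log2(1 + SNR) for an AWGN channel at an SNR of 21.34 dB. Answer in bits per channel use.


SNR_linear = 10^(21.34/10) = 136.1445; C = log2(1 + SNR_linear) = log2(1 + 136.1445) = 7.0996

7.0996 bits/channel use


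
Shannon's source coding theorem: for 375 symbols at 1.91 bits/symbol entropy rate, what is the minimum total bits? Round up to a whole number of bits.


Minimum bits >= n * H = 375 * 1.91 = 716.25, rounded up to a whole number of bits = 717

717 bits
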